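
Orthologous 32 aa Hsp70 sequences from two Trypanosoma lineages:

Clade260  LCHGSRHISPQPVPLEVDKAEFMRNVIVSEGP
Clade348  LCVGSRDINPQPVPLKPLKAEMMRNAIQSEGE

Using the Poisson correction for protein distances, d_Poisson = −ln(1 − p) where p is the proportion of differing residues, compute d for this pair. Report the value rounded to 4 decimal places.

Differing sites — 3:H/V; 7:H/D; 9:S/N; 16:E/K; 17:V/P; 18:D/L; 22:F/M; 26:V/A; 28:V/Q; 32:P/E.
p = 10/32 = 0.312500.
d = −ln(1 − 0.312500) = −ln(0.687500) = 0.3747.

0.3747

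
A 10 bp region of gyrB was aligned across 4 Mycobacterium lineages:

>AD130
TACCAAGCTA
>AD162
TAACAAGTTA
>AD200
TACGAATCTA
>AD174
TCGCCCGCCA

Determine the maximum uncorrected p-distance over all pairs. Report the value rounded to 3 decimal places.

0.700

Pairwise Hamming distances:
  AD130 vs AD162: 2
  AD130 vs AD200: 2
  AD130 vs AD174: 5
  AD162 vs AD200: 4
  AD162 vs AD174: 6
  AD200 vs AD174: 7
The largest is 7 mismatches, between AD200 and AD174; p = 7/10 = 0.700.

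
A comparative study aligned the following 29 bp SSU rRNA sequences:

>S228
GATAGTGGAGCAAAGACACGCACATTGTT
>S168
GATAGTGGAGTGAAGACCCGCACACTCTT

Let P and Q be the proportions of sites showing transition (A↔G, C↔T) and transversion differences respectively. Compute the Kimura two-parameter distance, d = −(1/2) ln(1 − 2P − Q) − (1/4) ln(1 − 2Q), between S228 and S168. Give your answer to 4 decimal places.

The sequences differ at positions 11 (C/T, transition), 12 (A/G, transition), 18 (A/C, transversion), 25 (T/C, transition), 27 (G/C, transversion).
Of the 5 differences, 3 transitions and 2 transversions over 29 sites: P = 3/29 = 0.103448, Q = 2/29 = 0.068966.
d = −0.5·ln(0.724138) − 0.25·ln(0.862068) = −0.5·(-0.322773) − 0.25·(-0.148421) = 0.1985.

0.1985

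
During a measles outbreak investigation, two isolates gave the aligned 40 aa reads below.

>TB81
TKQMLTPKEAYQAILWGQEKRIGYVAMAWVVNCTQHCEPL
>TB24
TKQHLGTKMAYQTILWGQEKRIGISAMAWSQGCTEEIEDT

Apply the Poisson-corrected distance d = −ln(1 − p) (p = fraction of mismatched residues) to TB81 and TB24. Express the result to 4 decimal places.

0.4700

Differing sites — 4:M/H; 6:T/G; 7:P/T; 9:E/M; 13:A/T; 24:Y/I; 25:V/S; 30:V/S; 31:V/Q; 32:N/G; 35:Q/E; 36:H/E; 37:C/I; 39:P/D; 40:L/T.
p = 15/40 = 0.375000.
d = −ln(1 − 0.375000) = −ln(0.625000) = 0.4700.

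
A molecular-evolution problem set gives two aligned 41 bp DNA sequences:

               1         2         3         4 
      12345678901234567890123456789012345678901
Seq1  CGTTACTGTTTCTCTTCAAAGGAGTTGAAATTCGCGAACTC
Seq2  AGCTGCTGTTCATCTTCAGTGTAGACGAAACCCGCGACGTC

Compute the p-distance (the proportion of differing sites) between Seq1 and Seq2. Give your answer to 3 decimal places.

0.341

Mismatches occur at site 1 (C↔A), site 3 (T↔C), site 5 (A↔G), site 11 (T↔C), site 12 (C↔A), site 19 (A↔G), site 20 (A↔T), site 22 (G↔T), site 25 (T↔A), site 26 (T↔C), site 31 (T↔C), site 32 (T↔C), site 38 (A↔C), site 39 (C↔G).
There are 14 differences over 41 sites, so p = 14/41 = 0.341.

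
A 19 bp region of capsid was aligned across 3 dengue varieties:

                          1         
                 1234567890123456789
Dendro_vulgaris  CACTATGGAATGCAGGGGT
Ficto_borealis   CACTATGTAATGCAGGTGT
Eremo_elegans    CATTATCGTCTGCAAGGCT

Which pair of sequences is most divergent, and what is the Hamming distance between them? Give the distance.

Pairwise Hamming distances:
  Dendro_vulgaris vs Ficto_borealis: 2
  Dendro_vulgaris vs Eremo_elegans: 6
  Ficto_borealis vs Eremo_elegans: 8
The largest is 8, between Ficto_borealis and Eremo_elegans.

8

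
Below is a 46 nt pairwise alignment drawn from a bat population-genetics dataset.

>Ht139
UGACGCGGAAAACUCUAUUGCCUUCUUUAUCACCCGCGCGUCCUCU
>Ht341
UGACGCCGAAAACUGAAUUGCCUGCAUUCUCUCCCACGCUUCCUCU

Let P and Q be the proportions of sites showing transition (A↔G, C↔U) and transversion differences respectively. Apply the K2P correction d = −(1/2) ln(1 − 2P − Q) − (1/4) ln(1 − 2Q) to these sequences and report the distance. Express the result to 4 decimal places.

Differing sites — 7:G/C (Tv); 15:C/G (Tv); 16:U/A (Tv); 24:U/G (Tv); 26:U/A (Tv); 29:A/C (Tv); 32:A/U (Tv); 36:G/A (Ti); 40:G/U (Tv).
Of the 9 differences, 1 transition and 8 transversions over 46 sites: P = 1/46 = 0.021739, Q = 8/46 = 0.173913.
d = −0.5·ln(0.782609) − 0.25·ln(0.652174) = −0.5·(-0.245122) − 0.25·(-0.427444) = 0.2294.

0.2294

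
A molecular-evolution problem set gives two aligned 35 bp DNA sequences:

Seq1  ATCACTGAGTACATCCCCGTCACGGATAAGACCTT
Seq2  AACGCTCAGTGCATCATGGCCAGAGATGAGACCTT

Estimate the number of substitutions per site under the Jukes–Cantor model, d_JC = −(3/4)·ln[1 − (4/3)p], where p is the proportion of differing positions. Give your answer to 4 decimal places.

0.4073

The sequences differ at positions 2 (T/A), 4 (A/G), 7 (G/C), 11 (A/G), 16 (C/A), 17 (C/T), 18 (C/G), 20 (T/C), 23 (C/G), 24 (G/A), 28 (A/G).
p = 11/35 = 0.314286.
d = −0.75 · ln(1 − (4/3)·0.314286) = −0.75 · ln(0.580952) = −0.75 · (-0.543087) = 0.4073.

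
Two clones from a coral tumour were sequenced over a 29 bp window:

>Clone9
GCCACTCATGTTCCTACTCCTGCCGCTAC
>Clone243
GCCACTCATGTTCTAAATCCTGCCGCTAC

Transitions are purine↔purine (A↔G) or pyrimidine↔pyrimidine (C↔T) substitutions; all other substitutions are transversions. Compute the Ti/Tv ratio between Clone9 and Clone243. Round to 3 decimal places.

Mismatches occur at site 14 (C→T, transition), site 15 (T→A, transversion), site 17 (C→A, transversion).
Of the 3 differences, 1 transition and 2 transversions, so Ti/Tv = 1/2 = 0.500.

0.500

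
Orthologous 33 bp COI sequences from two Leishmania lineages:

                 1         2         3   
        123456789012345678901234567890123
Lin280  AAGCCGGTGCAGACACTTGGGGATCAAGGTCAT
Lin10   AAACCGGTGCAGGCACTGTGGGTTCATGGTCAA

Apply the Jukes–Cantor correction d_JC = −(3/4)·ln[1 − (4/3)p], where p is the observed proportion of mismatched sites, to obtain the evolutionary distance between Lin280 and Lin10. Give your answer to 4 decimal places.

The sequences differ at positions 3 (G/A), 13 (A/G), 18 (T/G), 19 (G/T), 23 (A/T), 27 (A/T), 33 (T/A).
p = 7/33 = 0.212121.
d = −0.75 · ln(1 − (4/3)·0.212121) = −0.75 · ln(0.717172) = −0.75 · (-0.332440) = 0.2493.

0.2493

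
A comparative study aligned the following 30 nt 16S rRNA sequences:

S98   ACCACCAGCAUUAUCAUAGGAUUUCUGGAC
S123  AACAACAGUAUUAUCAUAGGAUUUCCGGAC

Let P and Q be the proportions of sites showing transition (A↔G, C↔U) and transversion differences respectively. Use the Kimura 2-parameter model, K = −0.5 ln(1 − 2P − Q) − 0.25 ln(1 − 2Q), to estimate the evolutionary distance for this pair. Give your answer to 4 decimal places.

0.1473

Mismatches occur at site 2 (C/A, transversion), site 5 (C/A, transversion), site 9 (C/U, transition), site 26 (U/C, transition).
Of the 4 differences, 2 transitions and 2 transversions over 30 sites: P = 2/30 = 0.066667, Q = 2/30 = 0.066667.
d = −0.5·ln(0.799999) − 0.25·ln(0.866666) = −0.5·(-0.223145) − 0.25·(-0.143102) = 0.1473.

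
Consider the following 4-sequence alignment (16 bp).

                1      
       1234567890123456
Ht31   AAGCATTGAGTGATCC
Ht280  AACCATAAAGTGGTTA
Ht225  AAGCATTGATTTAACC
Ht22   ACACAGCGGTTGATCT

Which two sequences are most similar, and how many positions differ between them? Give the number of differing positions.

3

Pairwise Hamming distances:
  Ht31 vs Ht280: 6
  Ht31 vs Ht225: 3
  Ht31 vs Ht22: 7
  Ht280 vs Ht225: 9
  Ht280 vs Ht22: 10
  Ht225 vs Ht22: 8
The smallest is 3, between Ht31 and Ht225.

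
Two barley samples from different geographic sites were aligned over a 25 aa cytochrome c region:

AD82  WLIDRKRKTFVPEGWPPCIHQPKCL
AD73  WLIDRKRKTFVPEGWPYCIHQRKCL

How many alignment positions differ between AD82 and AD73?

The sequences differ at positions 17 (P/Y), 22 (P/R).
That gives 2 mismatches out of 25 aligned sites, so the Hamming distance is 2.

2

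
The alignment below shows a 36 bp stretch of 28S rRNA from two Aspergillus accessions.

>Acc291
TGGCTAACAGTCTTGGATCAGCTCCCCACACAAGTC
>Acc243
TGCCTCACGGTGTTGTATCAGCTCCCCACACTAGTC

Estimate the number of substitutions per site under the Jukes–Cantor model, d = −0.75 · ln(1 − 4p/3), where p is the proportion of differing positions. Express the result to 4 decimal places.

0.1885

Mismatches occur at site 3 (G→C), site 6 (A→C), site 9 (A→G), site 12 (C→G), site 16 (G→T), site 32 (A→T).
p = 6/36 = 0.166667.
d = −0.75 · ln(1 − (4/3)·0.166667) = −0.75 · ln(0.777777) = −0.75 · (-0.251315) = 0.1885.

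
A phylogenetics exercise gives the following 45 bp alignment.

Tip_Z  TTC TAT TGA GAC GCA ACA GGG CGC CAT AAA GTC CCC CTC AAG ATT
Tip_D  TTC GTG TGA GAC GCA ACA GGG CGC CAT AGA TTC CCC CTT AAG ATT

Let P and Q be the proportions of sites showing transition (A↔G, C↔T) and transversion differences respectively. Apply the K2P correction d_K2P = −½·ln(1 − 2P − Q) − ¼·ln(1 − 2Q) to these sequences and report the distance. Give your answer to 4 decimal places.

The sequences differ at positions 4 (T/G, transversion), 5 (A/T, transversion), 6 (T/G, transversion), 29 (A/G, transition), 31 (G/T, transversion), 39 (C/T, transition).
Of the 6 differences, 2 transitions and 4 transversions over 45 sites: P = 2/45 = 0.044444, Q = 4/45 = 0.088889.
d = −0.5·ln(0.822223) − 0.25·ln(0.822222) = −0.5·(-0.195744) − 0.25·(-0.195745) = 0.1468.

0.1468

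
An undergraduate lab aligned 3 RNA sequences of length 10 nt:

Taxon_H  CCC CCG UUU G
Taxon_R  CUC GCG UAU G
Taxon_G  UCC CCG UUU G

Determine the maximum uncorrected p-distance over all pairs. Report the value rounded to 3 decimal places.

Pairwise Hamming distances:
  Taxon_H vs Taxon_R: 3
  Taxon_H vs Taxon_G: 1
  Taxon_R vs Taxon_G: 4
The largest is 4 mismatches, between Taxon_R and Taxon_G; p = 4/10 = 0.400.

0.400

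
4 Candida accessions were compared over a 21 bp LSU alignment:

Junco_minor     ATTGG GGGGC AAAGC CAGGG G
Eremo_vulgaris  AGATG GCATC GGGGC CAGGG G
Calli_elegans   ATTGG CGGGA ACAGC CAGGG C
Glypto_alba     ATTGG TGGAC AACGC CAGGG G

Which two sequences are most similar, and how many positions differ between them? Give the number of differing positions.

Pairwise Hamming distances:
  Junco_minor vs Eremo_vulgaris: 9
  Junco_minor vs Calli_elegans: 4
  Junco_minor vs Glypto_alba: 3
  Eremo_vulgaris vs Calli_elegans: 12
  Eremo_vulgaris vs Glypto_alba: 10
  Calli_elegans vs Glypto_alba: 6
The smallest is 3, between Junco_minor and Glypto_alba.

3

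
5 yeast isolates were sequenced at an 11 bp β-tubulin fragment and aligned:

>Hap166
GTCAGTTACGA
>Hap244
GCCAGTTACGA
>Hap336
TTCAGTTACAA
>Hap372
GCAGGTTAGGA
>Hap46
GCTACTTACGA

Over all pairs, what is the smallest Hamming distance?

Pairwise Hamming distances:
  Hap166 vs Hap244: 1
  Hap166 vs Hap336: 2
  Hap166 vs Hap372: 4
  Hap166 vs Hap46: 3
  Hap244 vs Hap336: 3
  Hap244 vs Hap372: 3
  Hap244 vs Hap46: 2
  Hap336 vs Hap372: 6
  Hap336 vs Hap46: 5
  Hap372 vs Hap46: 4
The smallest is 1, between Hap166 and Hap244.

1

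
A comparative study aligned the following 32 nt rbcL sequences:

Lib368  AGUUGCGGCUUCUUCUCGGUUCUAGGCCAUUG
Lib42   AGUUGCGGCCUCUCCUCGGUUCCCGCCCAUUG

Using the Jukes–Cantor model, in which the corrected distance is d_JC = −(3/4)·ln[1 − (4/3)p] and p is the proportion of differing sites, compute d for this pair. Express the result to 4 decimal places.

Differing sites — 10:U/C; 14:U/C; 23:U/C; 24:A/C; 26:G/C.
p = 5/32 = 0.156250.
d = −0.75 · ln(1 − (4/3)·0.156250) = −0.75 · ln(0.791667) = −0.75 · (-0.233614) = 0.1752.

0.1752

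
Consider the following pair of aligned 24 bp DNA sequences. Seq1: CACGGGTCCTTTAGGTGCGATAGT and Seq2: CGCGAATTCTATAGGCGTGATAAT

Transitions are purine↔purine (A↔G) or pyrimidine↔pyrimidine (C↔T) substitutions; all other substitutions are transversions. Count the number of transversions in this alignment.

1

Mismatches occur at site 2 (A↔G, transition), site 5 (G↔A, transition), site 6 (G↔A, transition), site 8 (C↔T, transition), site 11 (T↔A, transversion), site 16 (T↔C, transition), site 18 (C↔T, transition), site 23 (G↔A, transition).
Of the 8 differences, 7 transitions and 1 transversion, so the answer is 1.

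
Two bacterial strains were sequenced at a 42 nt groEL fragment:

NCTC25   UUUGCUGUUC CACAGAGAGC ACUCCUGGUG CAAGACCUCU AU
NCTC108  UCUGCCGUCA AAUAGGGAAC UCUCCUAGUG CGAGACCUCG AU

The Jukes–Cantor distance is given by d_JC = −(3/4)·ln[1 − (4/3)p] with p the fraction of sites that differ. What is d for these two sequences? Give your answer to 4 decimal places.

The sequences differ at positions 2 (U/C), 6 (U/C), 9 (U/C), 10 (C/A), 11 (C/A), 13 (C/U), 16 (A/G), 19 (G/A), 21 (A/U), 27 (G/A), 32 (A/G), 40 (U/G).
p = 12/42 = 0.285714.
d = −0.75 · ln(1 − (4/3)·0.285714) = −0.75 · ln(0.619048) = −0.75 · (-0.479572) = 0.3597.

0.3597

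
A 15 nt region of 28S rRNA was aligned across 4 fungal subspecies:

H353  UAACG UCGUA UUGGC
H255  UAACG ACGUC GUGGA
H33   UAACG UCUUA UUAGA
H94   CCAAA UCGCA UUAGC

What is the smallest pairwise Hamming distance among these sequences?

3

Pairwise Hamming distances:
  H353 vs H255: 4
  H353 vs H33: 3
  H353 vs H94: 6
  H255 vs H33: 5
  H255 vs H94: 10
  H33 vs H94: 7
The smallest is 3, between H353 and H33.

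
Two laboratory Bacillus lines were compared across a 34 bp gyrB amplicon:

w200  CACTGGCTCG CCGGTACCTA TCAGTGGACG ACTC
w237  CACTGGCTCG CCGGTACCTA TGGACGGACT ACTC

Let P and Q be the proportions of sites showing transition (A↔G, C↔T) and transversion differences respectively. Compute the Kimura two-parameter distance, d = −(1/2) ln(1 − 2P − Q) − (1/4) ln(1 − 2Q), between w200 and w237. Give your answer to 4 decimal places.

Mismatches occur at site 22 (C→G, transversion), site 23 (A→G, transition), site 24 (G→A, transition), site 25 (T→C, transition), site 30 (G→T, transversion).
Of the 5 differences, 3 transitions and 2 transversions over 34 sites: P = 3/34 = 0.088235, Q = 2/34 = 0.058824.
d = −0.5·ln(0.764706) − 0.25·ln(0.882352) = −0.5·(-0.268264) − 0.25·(-0.125164) = 0.1654.

0.1654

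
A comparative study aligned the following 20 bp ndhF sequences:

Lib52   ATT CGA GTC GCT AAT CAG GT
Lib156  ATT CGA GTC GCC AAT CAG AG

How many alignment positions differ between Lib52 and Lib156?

Mismatches occur at site 12 (T↔C), site 19 (G↔A), site 20 (T↔G).
That gives 3 mismatches out of 20 aligned sites, so the Hamming distance is 3.

3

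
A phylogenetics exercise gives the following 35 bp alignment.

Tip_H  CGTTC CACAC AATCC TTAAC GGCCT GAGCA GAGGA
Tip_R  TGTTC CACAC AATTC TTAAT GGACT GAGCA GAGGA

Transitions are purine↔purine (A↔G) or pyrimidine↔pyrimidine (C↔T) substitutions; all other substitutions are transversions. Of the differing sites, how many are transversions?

Mismatches occur at site 1 (C↔T, transition), site 14 (C↔T, transition), site 20 (C↔T, transition), site 23 (C↔A, transversion).
Of the 4 differences, 3 transitions and 1 transversion, so the answer is 1.

1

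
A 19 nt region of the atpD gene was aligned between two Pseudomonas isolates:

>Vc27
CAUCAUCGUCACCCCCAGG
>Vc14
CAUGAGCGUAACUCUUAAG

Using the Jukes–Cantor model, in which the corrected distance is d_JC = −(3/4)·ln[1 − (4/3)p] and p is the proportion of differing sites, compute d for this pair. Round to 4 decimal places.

0.5068

Mismatches occur at site 4 (C/G), site 6 (U/G), site 10 (C/A), site 13 (C/U), site 15 (C/U), site 16 (C/U), site 18 (G/A).
p = 7/19 = 0.368421.
d = −0.75 · ln(1 − (4/3)·0.368421) = −0.75 · ln(0.508772) = −0.75 · (-0.675755) = 0.5068.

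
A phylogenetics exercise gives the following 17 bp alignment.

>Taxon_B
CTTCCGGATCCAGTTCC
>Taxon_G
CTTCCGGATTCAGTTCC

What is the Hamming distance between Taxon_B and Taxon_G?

1

Differing sites — 10:C/T.
That gives 1 mismatch out of 17 aligned sites, so the Hamming distance is 1.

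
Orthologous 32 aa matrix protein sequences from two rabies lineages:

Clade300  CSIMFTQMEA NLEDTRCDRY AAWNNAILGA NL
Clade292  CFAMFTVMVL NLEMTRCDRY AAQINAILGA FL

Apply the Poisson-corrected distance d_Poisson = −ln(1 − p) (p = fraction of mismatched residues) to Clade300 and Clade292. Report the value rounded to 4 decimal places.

0.3302

Differing sites — 2:S/F; 3:I/A; 7:Q/V; 9:E/V; 10:A/L; 14:D/M; 23:W/Q; 24:N/I; 31:N/F.
p = 9/32 = 0.281250.
d = −ln(1 − 0.281250) = −ln(0.718750) = 0.3302.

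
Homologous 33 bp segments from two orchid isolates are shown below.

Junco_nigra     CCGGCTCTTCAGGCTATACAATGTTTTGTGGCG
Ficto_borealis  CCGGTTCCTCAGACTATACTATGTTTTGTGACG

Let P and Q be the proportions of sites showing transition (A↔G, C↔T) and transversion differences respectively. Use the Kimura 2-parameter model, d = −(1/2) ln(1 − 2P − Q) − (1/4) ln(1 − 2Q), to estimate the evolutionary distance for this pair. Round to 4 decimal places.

0.1749

The sequences differ at positions 5 (C/T, transition), 8 (T/C, transition), 13 (G/A, transition), 20 (A/T, transversion), 31 (G/A, transition).
Of the 5 differences, 4 transitions and 1 transversion over 33 sites: P = 4/33 = 0.121212, Q = 1/33 = 0.030303.
d = −0.5·ln(0.727273) − 0.25·ln(0.939394) = −0.5·(-0.318453) − 0.25·(-0.062520) = 0.1749.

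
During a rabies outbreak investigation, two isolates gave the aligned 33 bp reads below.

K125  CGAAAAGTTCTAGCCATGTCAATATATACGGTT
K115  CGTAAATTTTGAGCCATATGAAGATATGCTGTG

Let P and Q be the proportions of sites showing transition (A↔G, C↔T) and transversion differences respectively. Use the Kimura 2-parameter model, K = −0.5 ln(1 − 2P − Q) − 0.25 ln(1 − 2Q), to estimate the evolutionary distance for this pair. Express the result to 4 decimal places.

0.3884

Differing sites — 3:A/T (Tv); 7:G/T (Tv); 10:C/T (Ti); 11:T/G (Tv); 18:G/A (Ti); 20:C/G (Tv); 23:T/G (Tv); 28:A/G (Ti); 30:G/T (Tv); 33:T/G (Tv).
Of the 10 differences, 3 transitions and 7 transversions over 33 sites: P = 3/33 = 0.090909, Q = 7/33 = 0.212121.
d = −0.5·ln(0.606061) − 0.25·ln(0.575758) = −0.5·(-0.500775) − 0.25·(-0.552068) = 0.3884.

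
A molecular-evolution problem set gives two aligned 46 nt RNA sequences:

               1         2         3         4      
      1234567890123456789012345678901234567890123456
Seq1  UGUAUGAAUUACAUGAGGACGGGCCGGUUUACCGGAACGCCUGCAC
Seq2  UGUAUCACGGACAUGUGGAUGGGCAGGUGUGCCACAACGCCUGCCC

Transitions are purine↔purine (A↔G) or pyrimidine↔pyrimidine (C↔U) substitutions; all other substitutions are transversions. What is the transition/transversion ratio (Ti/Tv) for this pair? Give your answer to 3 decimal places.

Mismatches occur at site 6 (G→C, transversion), site 8 (A→C, transversion), site 9 (U→G, transversion), site 10 (U→G, transversion), site 16 (A→U, transversion), site 20 (C→U, transition), site 25 (C→A, transversion), site 29 (U→G, transversion), site 31 (A→G, transition), site 34 (G→A, transition), site 35 (G→C, transversion), site 45 (A→C, transversion).
Of the 12 differences, 3 transitions and 9 transversions, so Ti/Tv = 3/9 = 0.333.

0.333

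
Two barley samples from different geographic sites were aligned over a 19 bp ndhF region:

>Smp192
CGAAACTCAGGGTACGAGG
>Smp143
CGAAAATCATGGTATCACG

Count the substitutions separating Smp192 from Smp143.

5

Differing sites — 6:C/A; 10:G/T; 15:C/T; 16:G/C; 18:G/C.
That gives 5 mismatches out of 19 aligned sites, so the Hamming distance is 5.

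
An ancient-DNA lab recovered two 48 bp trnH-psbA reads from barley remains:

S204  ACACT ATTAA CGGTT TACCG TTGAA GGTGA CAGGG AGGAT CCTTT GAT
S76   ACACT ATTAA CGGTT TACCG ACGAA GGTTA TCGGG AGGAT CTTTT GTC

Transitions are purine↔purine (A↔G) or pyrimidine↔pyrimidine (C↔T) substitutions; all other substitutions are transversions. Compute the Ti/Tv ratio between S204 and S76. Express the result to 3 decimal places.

Differing sites — 21:T/A (Tv); 22:T/C (Ti); 29:G/T (Tv); 31:C/T (Ti); 32:A/C (Tv); 42:C/T (Ti); 47:A/T (Tv); 48:T/C (Ti).
Of the 8 differences, 4 transitions and 4 transversions, so Ti/Tv = 4/4 = 1.000.

1.000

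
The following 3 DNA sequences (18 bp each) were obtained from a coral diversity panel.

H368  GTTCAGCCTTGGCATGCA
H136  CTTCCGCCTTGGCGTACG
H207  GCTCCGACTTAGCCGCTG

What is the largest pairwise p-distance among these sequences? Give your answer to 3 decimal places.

Pairwise Hamming distances:
  H368 vs H136: 5
  H368 vs H207: 9
  H136 vs H207: 8
The largest is 9 mismatches, between H368 and H207; p = 9/18 = 0.500.

0.500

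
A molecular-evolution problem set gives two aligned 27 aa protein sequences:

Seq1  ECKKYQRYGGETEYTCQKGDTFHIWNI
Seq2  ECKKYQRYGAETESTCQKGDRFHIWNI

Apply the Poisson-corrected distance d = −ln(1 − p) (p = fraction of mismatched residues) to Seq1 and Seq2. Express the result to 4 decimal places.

0.1178

Differing sites — 10:G/A; 14:Y/S; 21:T/R.
p = 3/27 = 0.111111.
d = −ln(1 − 0.111111) = −ln(0.888889) = 0.1178.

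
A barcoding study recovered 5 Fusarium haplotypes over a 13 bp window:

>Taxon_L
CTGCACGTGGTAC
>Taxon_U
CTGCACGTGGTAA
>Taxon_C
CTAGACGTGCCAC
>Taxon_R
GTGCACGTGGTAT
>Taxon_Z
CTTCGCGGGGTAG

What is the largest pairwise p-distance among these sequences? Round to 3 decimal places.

Pairwise Hamming distances:
  Taxon_L vs Taxon_U: 1
  Taxon_L vs Taxon_C: 4
  Taxon_L vs Taxon_R: 2
  Taxon_L vs Taxon_Z: 4
  Taxon_U vs Taxon_C: 5
  Taxon_U vs Taxon_R: 2
  Taxon_U vs Taxon_Z: 4
  Taxon_C vs Taxon_R: 6
  Taxon_C vs Taxon_Z: 7
  Taxon_R vs Taxon_Z: 5
The largest is 7 mismatches, between Taxon_C and Taxon_Z; p = 7/13 = 0.538.

0.538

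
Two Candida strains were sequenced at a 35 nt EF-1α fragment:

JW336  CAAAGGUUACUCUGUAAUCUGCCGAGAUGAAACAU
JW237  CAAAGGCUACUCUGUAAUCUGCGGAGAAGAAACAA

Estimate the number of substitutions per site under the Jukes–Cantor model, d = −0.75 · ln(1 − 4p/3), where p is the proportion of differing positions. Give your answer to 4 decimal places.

Differing sites — 7:U/C; 23:C/G; 28:U/A; 35:U/A.
p = 4/35 = 0.114286.
d = −0.75 · ln(1 − (4/3)·0.114286) = −0.75 · ln(0.847619) = −0.75 · (-0.165324) = 0.1240.

0.1240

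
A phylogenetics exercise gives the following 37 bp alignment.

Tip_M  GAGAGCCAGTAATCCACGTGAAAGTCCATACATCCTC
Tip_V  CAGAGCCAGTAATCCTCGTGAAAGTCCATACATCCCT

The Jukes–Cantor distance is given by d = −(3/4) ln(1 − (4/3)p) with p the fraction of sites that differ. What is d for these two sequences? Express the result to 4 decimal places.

The sequences differ at positions 1 (G/C), 16 (A/T), 36 (T/C), 37 (C/T).
p = 4/37 = 0.108108.
d = −0.75 · ln(1 − (4/3)·0.108108) = −0.75 · ln(0.855856) = −0.75 · (-0.155653) = 0.1167.

0.1167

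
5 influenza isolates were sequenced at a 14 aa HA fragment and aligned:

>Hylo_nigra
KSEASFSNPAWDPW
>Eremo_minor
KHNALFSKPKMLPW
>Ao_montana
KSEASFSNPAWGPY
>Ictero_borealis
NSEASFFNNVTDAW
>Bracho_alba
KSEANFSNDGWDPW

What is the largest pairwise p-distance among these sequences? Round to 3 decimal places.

0.786

Pairwise Hamming distances:
  Hylo_nigra vs Eremo_minor: 7
  Hylo_nigra vs Ao_montana: 2
  Hylo_nigra vs Ictero_borealis: 6
  Hylo_nigra vs Bracho_alba: 3
  Eremo_minor vs Ao_montana: 8
  Eremo_minor vs Ictero_borealis: 11
  Eremo_minor vs Bracho_alba: 8
  Ao_montana vs Ictero_borealis: 8
  Ao_montana vs Bracho_alba: 5
  Ictero_borealis vs Bracho_alba: 7
The largest is 11 mismatches, between Eremo_minor and Ictero_borealis; p = 11/14 = 0.786.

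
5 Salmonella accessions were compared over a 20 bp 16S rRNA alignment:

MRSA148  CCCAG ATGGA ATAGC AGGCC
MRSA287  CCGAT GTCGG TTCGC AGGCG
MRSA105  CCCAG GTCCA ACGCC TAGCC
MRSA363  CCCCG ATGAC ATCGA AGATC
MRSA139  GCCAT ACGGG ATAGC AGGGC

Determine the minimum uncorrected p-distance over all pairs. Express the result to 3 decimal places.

Pairwise Hamming distances:
  MRSA148 vs MRSA287: 8
  MRSA148 vs MRSA105: 8
  MRSA148 vs MRSA363: 7
  MRSA148 vs MRSA139: 5
  MRSA287 vs MRSA105: 11
  MRSA287 vs MRSA363: 12
  MRSA287 vs MRSA139: 9
  MRSA105 vs MRSA363: 13
  MRSA105 vs MRSA139: 13
  MRSA363 vs MRSA139: 10
The smallest is 5 mismatches, between MRSA148 and MRSA139; p = 5/20 = 0.250.

0.250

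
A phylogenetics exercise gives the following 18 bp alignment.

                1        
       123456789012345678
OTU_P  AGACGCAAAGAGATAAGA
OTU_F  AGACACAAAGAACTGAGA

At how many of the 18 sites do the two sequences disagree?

The sequences differ at positions 5 (G/A), 12 (G/A), 13 (A/C), 15 (A/G).
That gives 4 mismatches out of 18 aligned sites, so the Hamming distance is 4.

4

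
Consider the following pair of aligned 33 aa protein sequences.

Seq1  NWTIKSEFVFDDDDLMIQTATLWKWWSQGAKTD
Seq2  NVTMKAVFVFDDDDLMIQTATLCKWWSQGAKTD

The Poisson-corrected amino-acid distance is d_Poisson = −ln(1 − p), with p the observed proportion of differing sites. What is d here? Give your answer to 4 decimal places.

0.1643

Mismatches occur at site 2 (W→V), site 4 (I→M), site 6 (S→A), site 7 (E→V), site 23 (W→C).
p = 5/33 = 0.151515.
d = −ln(1 − 0.151515) = −ln(0.848485) = 0.1643.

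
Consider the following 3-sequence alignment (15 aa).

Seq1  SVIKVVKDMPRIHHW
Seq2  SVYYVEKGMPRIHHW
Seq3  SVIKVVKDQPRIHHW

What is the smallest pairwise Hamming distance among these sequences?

Pairwise Hamming distances:
  Seq1 vs Seq2: 4
  Seq1 vs Seq3: 1
  Seq2 vs Seq3: 5
The smallest is 1, between Seq1 and Seq3.

1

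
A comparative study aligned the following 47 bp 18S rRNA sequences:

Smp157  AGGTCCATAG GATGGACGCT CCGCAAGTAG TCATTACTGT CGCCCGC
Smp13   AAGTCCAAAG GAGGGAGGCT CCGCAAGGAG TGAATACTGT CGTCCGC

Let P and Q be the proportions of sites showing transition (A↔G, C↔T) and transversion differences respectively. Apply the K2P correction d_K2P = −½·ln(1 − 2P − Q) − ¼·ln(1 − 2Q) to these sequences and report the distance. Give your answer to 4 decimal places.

The sequences differ at positions 2 (G/A, transition), 8 (T/A, transversion), 13 (T/G, transversion), 17 (C/G, transversion), 28 (T/G, transversion), 32 (C/G, transversion), 34 (T/A, transversion), 43 (C/T, transition).
Of the 8 differences, 2 transitions and 6 transversions over 47 sites: P = 2/47 = 0.042553, Q = 6/47 = 0.127660.
d = −0.5·ln(0.787234) − 0.25·ln(0.744680) = −0.5·(-0.239230) − 0.25·(-0.294801) = 0.1933.

0.1933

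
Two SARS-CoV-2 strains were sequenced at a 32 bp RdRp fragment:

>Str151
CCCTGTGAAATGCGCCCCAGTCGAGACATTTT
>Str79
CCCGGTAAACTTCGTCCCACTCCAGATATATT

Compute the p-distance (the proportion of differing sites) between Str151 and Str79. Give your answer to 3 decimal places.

Mismatches occur at site 4 (T→G), site 7 (G→A), site 10 (A→C), site 12 (G→T), site 15 (C→T), site 20 (G→C), site 23 (G→C), site 27 (C→T), site 30 (T→A).
There are 9 differences over 32 sites, so p = 9/32 = 0.281.

0.281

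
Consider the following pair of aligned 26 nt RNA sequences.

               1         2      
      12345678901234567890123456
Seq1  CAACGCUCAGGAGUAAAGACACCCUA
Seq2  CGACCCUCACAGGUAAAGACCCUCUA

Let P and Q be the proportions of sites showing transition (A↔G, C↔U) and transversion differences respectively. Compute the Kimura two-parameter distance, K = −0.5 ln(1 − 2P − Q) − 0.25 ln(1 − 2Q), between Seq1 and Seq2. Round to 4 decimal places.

0.3406

Mismatches occur at site 2 (A↔G, transition), site 5 (G↔C, transversion), site 10 (G↔C, transversion), site 11 (G↔A, transition), site 12 (A↔G, transition), site 21 (A↔C, transversion), site 23 (C↔U, transition).
Of the 7 differences, 4 transitions and 3 transversions over 26 sites: P = 4/26 = 0.153846, Q = 3/26 = 0.115385.
d = −0.5·ln(0.576923) − 0.25·ln(0.769230) = −0.5·(-0.550046) − 0.25·(-0.262365) = 0.3406.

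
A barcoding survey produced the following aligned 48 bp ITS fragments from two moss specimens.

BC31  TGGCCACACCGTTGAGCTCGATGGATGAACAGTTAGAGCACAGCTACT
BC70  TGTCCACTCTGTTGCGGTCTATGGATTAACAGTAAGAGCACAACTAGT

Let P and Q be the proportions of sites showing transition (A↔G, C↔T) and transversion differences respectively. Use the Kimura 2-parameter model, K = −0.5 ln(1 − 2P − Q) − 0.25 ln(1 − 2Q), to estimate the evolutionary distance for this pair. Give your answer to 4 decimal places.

0.2452

Mismatches occur at site 3 (G/T, transversion), site 8 (A/T, transversion), site 10 (C/T, transition), site 15 (A/C, transversion), site 17 (C/G, transversion), site 20 (G/T, transversion), site 27 (G/T, transversion), site 34 (T/A, transversion), site 43 (G/A, transition), site 47 (C/G, transversion).
Of the 10 differences, 2 transitions and 8 transversions over 48 sites: P = 2/48 = 0.041667, Q = 8/48 = 0.166667.
d = −0.5·ln(0.749999) − 0.25·ln(0.666666) = −0.5·(-0.287683) − 0.25·(-0.405466) = 0.2452.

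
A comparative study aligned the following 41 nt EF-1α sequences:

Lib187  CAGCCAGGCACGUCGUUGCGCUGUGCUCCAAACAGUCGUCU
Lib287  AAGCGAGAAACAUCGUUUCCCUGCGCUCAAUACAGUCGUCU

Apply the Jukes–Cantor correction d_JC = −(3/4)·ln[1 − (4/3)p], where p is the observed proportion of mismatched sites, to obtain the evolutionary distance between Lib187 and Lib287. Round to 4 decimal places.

The sequences differ at positions 1 (C/A), 5 (C/G), 8 (G/A), 9 (C/A), 12 (G/A), 18 (G/U), 20 (G/C), 24 (U/C), 29 (C/A), 31 (A/U).
p = 10/41 = 0.243902.
d = −0.75 · ln(1 − (4/3)·0.243902) = −0.75 · ln(0.674797) = −0.75 · (-0.393343) = 0.2950.

0.2950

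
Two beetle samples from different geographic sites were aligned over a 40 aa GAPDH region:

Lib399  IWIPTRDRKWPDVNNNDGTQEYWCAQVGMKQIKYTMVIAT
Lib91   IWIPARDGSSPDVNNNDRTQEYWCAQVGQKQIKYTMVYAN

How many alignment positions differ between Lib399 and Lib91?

Differing sites — 5:T/A; 8:R/G; 9:K/S; 10:W/S; 18:G/R; 29:M/Q; 38:I/Y; 40:T/N.
That gives 8 mismatches out of 40 aligned sites, so the Hamming distance is 8.

8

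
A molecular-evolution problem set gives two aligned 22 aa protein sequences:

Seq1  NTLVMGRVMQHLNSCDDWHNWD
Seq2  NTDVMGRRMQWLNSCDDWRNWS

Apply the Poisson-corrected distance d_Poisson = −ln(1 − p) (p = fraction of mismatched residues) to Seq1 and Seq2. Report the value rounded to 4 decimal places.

0.2578

The sequences differ at positions 3 (L/D), 8 (V/R), 11 (H/W), 19 (H/R), 22 (D/S).
p = 5/22 = 0.227273.
d = −ln(1 − 0.227273) = −ln(0.772727) = 0.2578.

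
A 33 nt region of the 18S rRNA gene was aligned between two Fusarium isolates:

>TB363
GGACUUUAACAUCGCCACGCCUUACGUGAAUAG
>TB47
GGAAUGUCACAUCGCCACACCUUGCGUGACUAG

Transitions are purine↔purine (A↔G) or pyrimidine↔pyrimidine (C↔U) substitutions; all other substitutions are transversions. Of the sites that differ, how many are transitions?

The sequences differ at positions 4 (C/A, transversion), 6 (U/G, transversion), 8 (A/C, transversion), 19 (G/A, transition), 24 (A/G, transition), 30 (A/C, transversion).
Of the 6 differences, 2 transitions and 4 transversions, so the answer is 2.

2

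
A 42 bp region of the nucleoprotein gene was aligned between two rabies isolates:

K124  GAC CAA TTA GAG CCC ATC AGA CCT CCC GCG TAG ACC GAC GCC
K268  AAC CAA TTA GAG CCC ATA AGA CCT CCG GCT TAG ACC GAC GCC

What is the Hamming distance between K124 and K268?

4

The sequences differ at positions 1 (G/A), 18 (C/A), 27 (C/G), 30 (G/T).
That gives 4 mismatches out of 42 aligned sites, so the Hamming distance is 4.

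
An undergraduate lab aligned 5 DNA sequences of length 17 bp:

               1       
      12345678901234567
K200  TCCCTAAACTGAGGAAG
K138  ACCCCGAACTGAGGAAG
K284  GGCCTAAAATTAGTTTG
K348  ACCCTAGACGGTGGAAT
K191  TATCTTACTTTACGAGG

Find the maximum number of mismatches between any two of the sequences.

13

Pairwise Hamming distances:
  K200 vs K138: 3
  K200 vs K284: 7
  K200 vs K348: 5
  K200 vs K191: 8
  K138 vs K284: 9
  K138 vs K348: 6
  K138 vs K191: 10
  K284 vs K348: 11
  K284 vs K191: 10
  K348 vs K191: 13
The largest is 13, between K348 and K191.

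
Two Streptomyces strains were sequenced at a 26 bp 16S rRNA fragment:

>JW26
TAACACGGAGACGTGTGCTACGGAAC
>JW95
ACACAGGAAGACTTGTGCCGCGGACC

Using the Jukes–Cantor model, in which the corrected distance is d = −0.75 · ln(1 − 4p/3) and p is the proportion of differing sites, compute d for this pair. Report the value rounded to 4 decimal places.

0.3961

Differing sites — 1:T/A; 2:A/C; 6:C/G; 8:G/A; 13:G/T; 19:T/C; 20:A/G; 25:A/C.
p = 8/26 = 0.307692.
d = −0.75 · ln(1 − (4/3)·0.307692) = −0.75 · ln(0.589744) = −0.75 · (-0.528067) = 0.3961.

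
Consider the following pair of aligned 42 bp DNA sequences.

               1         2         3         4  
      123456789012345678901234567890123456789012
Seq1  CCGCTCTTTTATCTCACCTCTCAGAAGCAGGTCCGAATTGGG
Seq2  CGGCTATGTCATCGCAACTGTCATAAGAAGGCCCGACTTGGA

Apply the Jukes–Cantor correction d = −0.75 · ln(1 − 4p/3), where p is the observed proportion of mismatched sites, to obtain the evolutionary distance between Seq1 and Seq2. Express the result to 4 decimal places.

Mismatches occur at site 2 (C↔G), site 6 (C↔A), site 8 (T↔G), site 10 (T↔C), site 14 (T↔G), site 17 (C↔A), site 20 (C↔G), site 24 (G↔T), site 28 (C↔A), site 32 (T↔C), site 37 (A↔C), site 42 (G↔A).
p = 12/42 = 0.285714.
d = −0.75 · ln(1 − (4/3)·0.285714) = −0.75 · ln(0.619048) = −0.75 · (-0.479572) = 0.3597.

0.3597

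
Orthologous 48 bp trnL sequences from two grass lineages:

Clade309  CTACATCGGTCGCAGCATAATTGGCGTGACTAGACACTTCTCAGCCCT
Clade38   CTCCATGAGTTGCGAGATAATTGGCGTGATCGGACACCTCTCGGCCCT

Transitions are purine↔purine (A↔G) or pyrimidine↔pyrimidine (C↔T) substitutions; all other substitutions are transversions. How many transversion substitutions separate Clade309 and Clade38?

3

Differing sites — 3:A/C (Tv); 7:C/G (Tv); 8:G/A (Ti); 11:C/T (Ti); 14:A/G (Ti); 15:G/A (Ti); 16:C/G (Tv); 30:C/T (Ti); 31:T/C (Ti); 32:A/G (Ti); 38:T/C (Ti); 43:A/G (Ti).
Of the 12 differences, 9 transitions and 3 transversions, so the answer is 3.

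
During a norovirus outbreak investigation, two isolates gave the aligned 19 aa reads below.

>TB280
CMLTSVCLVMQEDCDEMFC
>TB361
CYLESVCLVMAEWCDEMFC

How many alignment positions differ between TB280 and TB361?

4

Differing sites — 2:M/Y; 4:T/E; 11:Q/A; 13:D/W.
That gives 4 mismatches out of 19 aligned sites, so the Hamming distance is 4.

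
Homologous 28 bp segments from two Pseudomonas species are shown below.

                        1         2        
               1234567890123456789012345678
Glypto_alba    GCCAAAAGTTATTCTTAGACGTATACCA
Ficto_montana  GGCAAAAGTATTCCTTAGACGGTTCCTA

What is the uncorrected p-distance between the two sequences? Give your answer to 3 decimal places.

0.286

Differing sites — 2:C/G; 10:T/A; 11:A/T; 13:T/C; 22:T/G; 23:A/T; 25:A/C; 27:C/T.
There are 8 differences over 28 sites, so p = 8/28 = 0.286.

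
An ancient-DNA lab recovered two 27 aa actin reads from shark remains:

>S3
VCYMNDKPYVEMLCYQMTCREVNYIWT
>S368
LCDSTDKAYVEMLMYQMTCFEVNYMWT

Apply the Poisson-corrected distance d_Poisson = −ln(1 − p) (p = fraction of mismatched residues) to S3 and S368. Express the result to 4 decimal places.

0.3514

Differing sites — 1:V/L; 3:Y/D; 4:M/S; 5:N/T; 8:P/A; 14:C/M; 20:R/F; 25:I/M.
p = 8/27 = 0.296296.
d = −ln(1 − 0.296296) = −ln(0.703704) = 0.3514.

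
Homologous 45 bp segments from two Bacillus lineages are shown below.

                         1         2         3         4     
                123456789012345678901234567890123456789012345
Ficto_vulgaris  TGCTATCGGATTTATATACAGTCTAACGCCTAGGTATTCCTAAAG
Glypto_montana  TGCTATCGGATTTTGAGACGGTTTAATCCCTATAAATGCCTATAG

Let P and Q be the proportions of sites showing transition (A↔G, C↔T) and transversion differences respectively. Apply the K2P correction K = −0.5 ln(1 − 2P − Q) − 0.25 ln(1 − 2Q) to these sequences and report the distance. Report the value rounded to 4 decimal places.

0.3295

Differing sites — 14:A/T (Tv); 15:T/G (Tv); 17:T/G (Tv); 20:A/G (Ti); 23:C/T (Ti); 27:C/T (Ti); 28:G/C (Tv); 33:G/T (Tv); 34:G/A (Ti); 35:T/A (Tv); 38:T/G (Tv); 43:A/T (Tv).
Of the 12 differences, 4 transitions and 8 transversions over 45 sites: P = 4/45 = 0.088889, Q = 8/45 = 0.177778.
d = −0.5·ln(0.644444) − 0.25·ln(0.644444) = −0.5·(-0.439367) − 0.25·(-0.439367) = 0.3295.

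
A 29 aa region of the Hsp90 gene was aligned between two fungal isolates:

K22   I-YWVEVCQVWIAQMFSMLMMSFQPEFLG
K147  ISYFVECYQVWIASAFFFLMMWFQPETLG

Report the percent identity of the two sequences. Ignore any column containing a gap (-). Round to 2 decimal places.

Excluding the 1 gap column leaves 28 comparable sites.
Differing sites — 4:W/F; 7:V/C; 8:C/Y; 14:Q/S; 15:M/A; 17:S/F; 18:M/F; 22:S/W; 27:F/T.
19 of the 28 comparable sites match, so the percent identity is 19/28 × 100 = 67.86%.

67.86%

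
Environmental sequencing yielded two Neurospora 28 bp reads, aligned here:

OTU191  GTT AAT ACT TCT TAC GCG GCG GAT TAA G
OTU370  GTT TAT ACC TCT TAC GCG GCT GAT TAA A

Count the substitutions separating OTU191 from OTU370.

4

Differing sites — 4:A/T; 9:T/C; 21:G/T; 28:G/A.
That gives 4 mismatches out of 28 aligned sites, so the Hamming distance is 4.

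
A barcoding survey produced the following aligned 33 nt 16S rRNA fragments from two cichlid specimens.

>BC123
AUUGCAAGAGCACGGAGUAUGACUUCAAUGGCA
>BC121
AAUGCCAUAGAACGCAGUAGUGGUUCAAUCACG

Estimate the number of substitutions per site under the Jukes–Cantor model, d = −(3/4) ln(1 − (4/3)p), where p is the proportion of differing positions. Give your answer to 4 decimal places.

Differing sites — 2:U/A; 6:A/C; 8:G/U; 11:C/A; 15:G/C; 20:U/G; 21:G/U; 22:A/G; 23:C/G; 30:G/C; 31:G/A; 33:A/G.
p = 12/33 = 0.363636.
d = −0.75 · ln(1 − (4/3)·0.363636) = −0.75 · ln(0.515152) = −0.75 · (-0.663293) = 0.4975.

0.4975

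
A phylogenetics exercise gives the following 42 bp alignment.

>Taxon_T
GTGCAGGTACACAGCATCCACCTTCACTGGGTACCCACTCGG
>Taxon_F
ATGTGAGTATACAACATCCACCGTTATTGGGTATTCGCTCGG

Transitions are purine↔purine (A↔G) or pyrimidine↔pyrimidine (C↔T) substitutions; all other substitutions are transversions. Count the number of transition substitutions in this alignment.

11

Differing sites — 1:G/A (Ti); 4:C/T (Ti); 5:A/G (Ti); 6:G/A (Ti); 10:C/T (Ti); 14:G/A (Ti); 23:T/G (Tv); 25:C/T (Ti); 27:C/T (Ti); 34:C/T (Ti); 35:C/T (Ti); 37:A/G (Ti).
Of the 12 differences, 11 transitions and 1 transversion, so the answer is 11.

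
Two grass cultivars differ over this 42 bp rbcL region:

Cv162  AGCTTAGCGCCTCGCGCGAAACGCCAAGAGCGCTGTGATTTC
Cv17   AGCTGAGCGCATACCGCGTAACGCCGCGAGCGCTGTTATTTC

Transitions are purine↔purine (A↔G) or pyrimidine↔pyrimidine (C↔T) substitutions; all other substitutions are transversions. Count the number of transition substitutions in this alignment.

1

The sequences differ at positions 5 (T/G, transversion), 11 (C/A, transversion), 13 (C/A, transversion), 14 (G/C, transversion), 19 (A/T, transversion), 26 (A/G, transition), 27 (A/C, transversion), 37 (G/T, transversion).
Of the 8 differences, 1 transition and 7 transversions, so the answer is 1.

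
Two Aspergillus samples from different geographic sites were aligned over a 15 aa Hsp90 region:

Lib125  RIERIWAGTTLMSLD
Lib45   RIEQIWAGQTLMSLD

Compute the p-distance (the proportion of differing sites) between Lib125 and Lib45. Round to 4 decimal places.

Mismatches occur at site 4 (R/Q), site 9 (T/Q).
There are 2 differences over 15 sites, so p = 2/15 = 0.1333.

0.1333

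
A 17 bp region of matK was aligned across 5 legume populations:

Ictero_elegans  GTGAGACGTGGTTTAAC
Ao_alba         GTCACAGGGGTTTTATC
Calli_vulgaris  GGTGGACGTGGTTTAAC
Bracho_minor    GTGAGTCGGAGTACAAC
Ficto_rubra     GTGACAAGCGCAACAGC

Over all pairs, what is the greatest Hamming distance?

Pairwise Hamming distances:
  Ictero_elegans vs Ao_alba: 6
  Ictero_elegans vs Calli_vulgaris: 3
  Ictero_elegans vs Bracho_minor: 5
  Ictero_elegans vs Ficto_rubra: 8
  Ao_alba vs Calli_vulgaris: 8
  Ao_alba vs Bracho_minor: 9
  Ao_alba vs Ficto_rubra: 8
  Calli_vulgaris vs Bracho_minor: 8
  Calli_vulgaris vs Ficto_rubra: 11
  Bracho_minor vs Ficto_rubra: 8
The largest is 11, between Calli_vulgaris and Ficto_rubra.

11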